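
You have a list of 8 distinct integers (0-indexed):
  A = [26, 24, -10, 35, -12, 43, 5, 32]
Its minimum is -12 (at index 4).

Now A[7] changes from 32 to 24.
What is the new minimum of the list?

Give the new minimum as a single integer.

Old min = -12 (at index 4)
Change: A[7] 32 -> 24
Changed element was NOT the old min.
  New min = min(old_min, new_val) = min(-12, 24) = -12

Answer: -12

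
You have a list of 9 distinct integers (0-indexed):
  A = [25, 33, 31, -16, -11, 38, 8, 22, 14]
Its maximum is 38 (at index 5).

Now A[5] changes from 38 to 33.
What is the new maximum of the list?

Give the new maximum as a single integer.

Old max = 38 (at index 5)
Change: A[5] 38 -> 33
Changed element WAS the max -> may need rescan.
  Max of remaining elements: 33
  New max = max(33, 33) = 33

Answer: 33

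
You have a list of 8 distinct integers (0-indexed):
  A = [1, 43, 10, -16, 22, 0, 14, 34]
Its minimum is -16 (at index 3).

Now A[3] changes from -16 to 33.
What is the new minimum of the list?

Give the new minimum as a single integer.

Answer: 0

Derivation:
Old min = -16 (at index 3)
Change: A[3] -16 -> 33
Changed element WAS the min. Need to check: is 33 still <= all others?
  Min of remaining elements: 0
  New min = min(33, 0) = 0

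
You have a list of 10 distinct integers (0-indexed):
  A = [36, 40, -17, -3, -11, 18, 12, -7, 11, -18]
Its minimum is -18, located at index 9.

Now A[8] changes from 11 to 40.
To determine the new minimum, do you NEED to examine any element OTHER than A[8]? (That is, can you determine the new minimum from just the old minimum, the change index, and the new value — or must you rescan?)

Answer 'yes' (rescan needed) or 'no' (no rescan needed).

Old min = -18 at index 9
Change at index 8: 11 -> 40
Index 8 was NOT the min. New min = min(-18, 40). No rescan of other elements needed.
Needs rescan: no

Answer: no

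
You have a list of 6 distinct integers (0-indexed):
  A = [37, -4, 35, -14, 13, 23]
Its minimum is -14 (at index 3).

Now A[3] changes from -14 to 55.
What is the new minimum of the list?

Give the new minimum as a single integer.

Old min = -14 (at index 3)
Change: A[3] -14 -> 55
Changed element WAS the min. Need to check: is 55 still <= all others?
  Min of remaining elements: -4
  New min = min(55, -4) = -4

Answer: -4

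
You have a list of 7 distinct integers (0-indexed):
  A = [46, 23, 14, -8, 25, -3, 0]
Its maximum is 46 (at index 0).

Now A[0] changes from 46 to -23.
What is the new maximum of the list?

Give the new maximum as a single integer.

Old max = 46 (at index 0)
Change: A[0] 46 -> -23
Changed element WAS the max -> may need rescan.
  Max of remaining elements: 25
  New max = max(-23, 25) = 25

Answer: 25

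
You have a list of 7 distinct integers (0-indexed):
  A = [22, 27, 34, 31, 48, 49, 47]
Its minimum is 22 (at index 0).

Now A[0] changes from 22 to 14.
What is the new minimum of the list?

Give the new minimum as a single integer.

Old min = 22 (at index 0)
Change: A[0] 22 -> 14
Changed element WAS the min. Need to check: is 14 still <= all others?
  Min of remaining elements: 27
  New min = min(14, 27) = 14

Answer: 14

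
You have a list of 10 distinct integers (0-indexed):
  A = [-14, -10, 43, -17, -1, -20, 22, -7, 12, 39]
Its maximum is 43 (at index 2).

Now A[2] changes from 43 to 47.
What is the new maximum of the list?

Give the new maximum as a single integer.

Old max = 43 (at index 2)
Change: A[2] 43 -> 47
Changed element WAS the max -> may need rescan.
  Max of remaining elements: 39
  New max = max(47, 39) = 47

Answer: 47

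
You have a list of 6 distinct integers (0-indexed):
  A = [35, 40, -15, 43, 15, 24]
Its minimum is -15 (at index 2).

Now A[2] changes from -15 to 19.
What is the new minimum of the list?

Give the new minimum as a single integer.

Old min = -15 (at index 2)
Change: A[2] -15 -> 19
Changed element WAS the min. Need to check: is 19 still <= all others?
  Min of remaining elements: 15
  New min = min(19, 15) = 15

Answer: 15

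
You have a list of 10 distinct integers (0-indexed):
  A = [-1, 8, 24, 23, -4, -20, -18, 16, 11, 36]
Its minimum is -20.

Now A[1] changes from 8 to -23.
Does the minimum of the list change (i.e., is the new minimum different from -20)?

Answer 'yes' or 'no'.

Answer: yes

Derivation:
Old min = -20
Change: A[1] 8 -> -23
Changed element was NOT the min; min changes only if -23 < -20.
New min = -23; changed? yes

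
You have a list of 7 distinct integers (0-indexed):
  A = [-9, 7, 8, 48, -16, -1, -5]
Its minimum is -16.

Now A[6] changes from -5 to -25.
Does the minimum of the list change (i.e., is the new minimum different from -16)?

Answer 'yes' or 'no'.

Old min = -16
Change: A[6] -5 -> -25
Changed element was NOT the min; min changes only if -25 < -16.
New min = -25; changed? yes

Answer: yes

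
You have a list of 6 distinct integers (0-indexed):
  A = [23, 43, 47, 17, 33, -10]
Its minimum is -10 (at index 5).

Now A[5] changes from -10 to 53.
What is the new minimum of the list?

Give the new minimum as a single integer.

Answer: 17

Derivation:
Old min = -10 (at index 5)
Change: A[5] -10 -> 53
Changed element WAS the min. Need to check: is 53 still <= all others?
  Min of remaining elements: 17
  New min = min(53, 17) = 17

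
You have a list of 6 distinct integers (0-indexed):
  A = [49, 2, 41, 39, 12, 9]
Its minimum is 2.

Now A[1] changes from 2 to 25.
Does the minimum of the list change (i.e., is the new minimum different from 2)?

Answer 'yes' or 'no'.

Old min = 2
Change: A[1] 2 -> 25
Changed element was the min; new min must be rechecked.
New min = 9; changed? yes

Answer: yes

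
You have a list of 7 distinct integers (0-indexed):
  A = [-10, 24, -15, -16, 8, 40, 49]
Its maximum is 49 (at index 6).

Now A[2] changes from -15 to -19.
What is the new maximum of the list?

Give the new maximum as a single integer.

Old max = 49 (at index 6)
Change: A[2] -15 -> -19
Changed element was NOT the old max.
  New max = max(old_max, new_val) = max(49, -19) = 49

Answer: 49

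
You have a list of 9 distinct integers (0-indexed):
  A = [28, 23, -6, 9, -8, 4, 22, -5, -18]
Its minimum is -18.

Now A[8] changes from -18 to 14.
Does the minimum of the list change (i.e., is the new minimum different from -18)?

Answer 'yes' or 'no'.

Answer: yes

Derivation:
Old min = -18
Change: A[8] -18 -> 14
Changed element was the min; new min must be rechecked.
New min = -8; changed? yes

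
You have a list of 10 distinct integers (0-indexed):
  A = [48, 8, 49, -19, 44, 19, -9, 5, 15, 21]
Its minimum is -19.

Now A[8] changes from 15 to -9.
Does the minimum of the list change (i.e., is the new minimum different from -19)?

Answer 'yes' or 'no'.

Old min = -19
Change: A[8] 15 -> -9
Changed element was NOT the min; min changes only if -9 < -19.
New min = -19; changed? no

Answer: no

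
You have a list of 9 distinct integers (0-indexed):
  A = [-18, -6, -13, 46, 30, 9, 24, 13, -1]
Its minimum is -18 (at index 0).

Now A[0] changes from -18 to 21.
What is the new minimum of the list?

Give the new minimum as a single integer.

Old min = -18 (at index 0)
Change: A[0] -18 -> 21
Changed element WAS the min. Need to check: is 21 still <= all others?
  Min of remaining elements: -13
  New min = min(21, -13) = -13

Answer: -13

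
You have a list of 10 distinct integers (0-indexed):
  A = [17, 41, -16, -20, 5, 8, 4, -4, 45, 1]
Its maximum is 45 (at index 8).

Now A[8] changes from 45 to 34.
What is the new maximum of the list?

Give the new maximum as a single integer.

Answer: 41

Derivation:
Old max = 45 (at index 8)
Change: A[8] 45 -> 34
Changed element WAS the max -> may need rescan.
  Max of remaining elements: 41
  New max = max(34, 41) = 41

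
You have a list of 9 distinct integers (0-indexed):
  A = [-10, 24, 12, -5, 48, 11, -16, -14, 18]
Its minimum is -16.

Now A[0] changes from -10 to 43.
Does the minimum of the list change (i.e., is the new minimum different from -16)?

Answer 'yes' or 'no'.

Answer: no

Derivation:
Old min = -16
Change: A[0] -10 -> 43
Changed element was NOT the min; min changes only if 43 < -16.
New min = -16; changed? no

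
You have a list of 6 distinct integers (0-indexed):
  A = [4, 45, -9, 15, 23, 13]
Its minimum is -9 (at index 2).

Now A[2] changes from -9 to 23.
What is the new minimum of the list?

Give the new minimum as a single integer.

Answer: 4

Derivation:
Old min = -9 (at index 2)
Change: A[2] -9 -> 23
Changed element WAS the min. Need to check: is 23 still <= all others?
  Min of remaining elements: 4
  New min = min(23, 4) = 4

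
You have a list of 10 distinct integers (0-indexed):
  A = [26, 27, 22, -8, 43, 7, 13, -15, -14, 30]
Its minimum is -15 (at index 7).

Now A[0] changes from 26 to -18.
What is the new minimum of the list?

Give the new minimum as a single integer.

Old min = -15 (at index 7)
Change: A[0] 26 -> -18
Changed element was NOT the old min.
  New min = min(old_min, new_val) = min(-15, -18) = -18

Answer: -18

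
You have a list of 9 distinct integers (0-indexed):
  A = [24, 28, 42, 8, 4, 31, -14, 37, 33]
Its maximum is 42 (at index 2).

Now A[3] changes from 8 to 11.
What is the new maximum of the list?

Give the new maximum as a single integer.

Answer: 42

Derivation:
Old max = 42 (at index 2)
Change: A[3] 8 -> 11
Changed element was NOT the old max.
  New max = max(old_max, new_val) = max(42, 11) = 42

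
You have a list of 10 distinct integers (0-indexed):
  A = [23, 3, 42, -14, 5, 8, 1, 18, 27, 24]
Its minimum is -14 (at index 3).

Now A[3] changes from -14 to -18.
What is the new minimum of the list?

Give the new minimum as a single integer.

Answer: -18

Derivation:
Old min = -14 (at index 3)
Change: A[3] -14 -> -18
Changed element WAS the min. Need to check: is -18 still <= all others?
  Min of remaining elements: 1
  New min = min(-18, 1) = -18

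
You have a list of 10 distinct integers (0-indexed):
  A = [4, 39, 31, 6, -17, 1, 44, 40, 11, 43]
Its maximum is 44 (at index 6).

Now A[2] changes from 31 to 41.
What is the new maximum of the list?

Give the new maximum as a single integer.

Answer: 44

Derivation:
Old max = 44 (at index 6)
Change: A[2] 31 -> 41
Changed element was NOT the old max.
  New max = max(old_max, new_val) = max(44, 41) = 44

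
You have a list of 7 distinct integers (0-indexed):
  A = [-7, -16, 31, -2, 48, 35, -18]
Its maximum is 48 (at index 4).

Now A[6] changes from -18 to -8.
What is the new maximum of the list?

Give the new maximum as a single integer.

Answer: 48

Derivation:
Old max = 48 (at index 4)
Change: A[6] -18 -> -8
Changed element was NOT the old max.
  New max = max(old_max, new_val) = max(48, -8) = 48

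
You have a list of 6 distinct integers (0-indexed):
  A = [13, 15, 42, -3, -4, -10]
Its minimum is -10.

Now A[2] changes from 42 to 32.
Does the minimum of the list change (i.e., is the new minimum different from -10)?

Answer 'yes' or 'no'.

Answer: no

Derivation:
Old min = -10
Change: A[2] 42 -> 32
Changed element was NOT the min; min changes only if 32 < -10.
New min = -10; changed? no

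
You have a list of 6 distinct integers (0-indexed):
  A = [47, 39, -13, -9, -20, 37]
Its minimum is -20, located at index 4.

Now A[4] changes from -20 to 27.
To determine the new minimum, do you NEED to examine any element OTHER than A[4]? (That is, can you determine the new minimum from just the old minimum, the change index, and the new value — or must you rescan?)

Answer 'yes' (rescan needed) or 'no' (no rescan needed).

Answer: yes

Derivation:
Old min = -20 at index 4
Change at index 4: -20 -> 27
Index 4 WAS the min and new value 27 > old min -20. Must rescan other elements to find the new min.
Needs rescan: yes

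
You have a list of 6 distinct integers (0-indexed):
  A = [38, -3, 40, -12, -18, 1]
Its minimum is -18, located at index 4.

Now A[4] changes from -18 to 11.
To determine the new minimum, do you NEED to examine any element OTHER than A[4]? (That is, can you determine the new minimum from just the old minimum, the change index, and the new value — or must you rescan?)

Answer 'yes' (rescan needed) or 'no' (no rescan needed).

Old min = -18 at index 4
Change at index 4: -18 -> 11
Index 4 WAS the min and new value 11 > old min -18. Must rescan other elements to find the new min.
Needs rescan: yes

Answer: yes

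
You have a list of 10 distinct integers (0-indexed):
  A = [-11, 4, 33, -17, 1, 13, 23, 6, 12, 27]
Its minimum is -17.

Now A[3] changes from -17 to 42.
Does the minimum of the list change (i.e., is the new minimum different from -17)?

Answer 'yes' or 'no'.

Answer: yes

Derivation:
Old min = -17
Change: A[3] -17 -> 42
Changed element was the min; new min must be rechecked.
New min = -11; changed? yes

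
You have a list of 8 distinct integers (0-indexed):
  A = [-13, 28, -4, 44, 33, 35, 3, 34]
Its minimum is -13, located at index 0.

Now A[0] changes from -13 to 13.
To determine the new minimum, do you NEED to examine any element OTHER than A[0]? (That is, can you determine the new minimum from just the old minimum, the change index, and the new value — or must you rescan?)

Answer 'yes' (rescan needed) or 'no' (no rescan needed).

Old min = -13 at index 0
Change at index 0: -13 -> 13
Index 0 WAS the min and new value 13 > old min -13. Must rescan other elements to find the new min.
Needs rescan: yes

Answer: yes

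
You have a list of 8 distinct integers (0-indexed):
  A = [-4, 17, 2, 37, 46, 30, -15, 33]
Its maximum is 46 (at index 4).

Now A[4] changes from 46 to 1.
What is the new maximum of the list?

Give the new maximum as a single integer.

Old max = 46 (at index 4)
Change: A[4] 46 -> 1
Changed element WAS the max -> may need rescan.
  Max of remaining elements: 37
  New max = max(1, 37) = 37

Answer: 37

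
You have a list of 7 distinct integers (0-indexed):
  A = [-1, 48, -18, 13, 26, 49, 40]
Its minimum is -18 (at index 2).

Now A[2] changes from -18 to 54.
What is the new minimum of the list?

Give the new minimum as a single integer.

Old min = -18 (at index 2)
Change: A[2] -18 -> 54
Changed element WAS the min. Need to check: is 54 still <= all others?
  Min of remaining elements: -1
  New min = min(54, -1) = -1

Answer: -1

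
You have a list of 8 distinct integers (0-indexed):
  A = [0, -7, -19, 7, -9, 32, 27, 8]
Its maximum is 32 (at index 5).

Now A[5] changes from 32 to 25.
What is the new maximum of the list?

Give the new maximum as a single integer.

Old max = 32 (at index 5)
Change: A[5] 32 -> 25
Changed element WAS the max -> may need rescan.
  Max of remaining elements: 27
  New max = max(25, 27) = 27

Answer: 27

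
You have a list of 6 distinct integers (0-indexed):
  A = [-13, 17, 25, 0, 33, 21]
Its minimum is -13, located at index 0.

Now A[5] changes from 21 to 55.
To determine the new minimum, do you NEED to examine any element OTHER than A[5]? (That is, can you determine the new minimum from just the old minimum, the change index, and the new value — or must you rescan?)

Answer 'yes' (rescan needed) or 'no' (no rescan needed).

Old min = -13 at index 0
Change at index 5: 21 -> 55
Index 5 was NOT the min. New min = min(-13, 55). No rescan of other elements needed.
Needs rescan: no

Answer: no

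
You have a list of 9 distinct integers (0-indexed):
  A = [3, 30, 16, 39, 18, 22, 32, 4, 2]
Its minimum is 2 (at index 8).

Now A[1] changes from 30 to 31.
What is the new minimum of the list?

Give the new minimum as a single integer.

Answer: 2

Derivation:
Old min = 2 (at index 8)
Change: A[1] 30 -> 31
Changed element was NOT the old min.
  New min = min(old_min, new_val) = min(2, 31) = 2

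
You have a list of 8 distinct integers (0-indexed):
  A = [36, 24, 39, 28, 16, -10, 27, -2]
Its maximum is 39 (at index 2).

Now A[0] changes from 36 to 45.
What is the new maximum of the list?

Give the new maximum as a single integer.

Answer: 45

Derivation:
Old max = 39 (at index 2)
Change: A[0] 36 -> 45
Changed element was NOT the old max.
  New max = max(old_max, new_val) = max(39, 45) = 45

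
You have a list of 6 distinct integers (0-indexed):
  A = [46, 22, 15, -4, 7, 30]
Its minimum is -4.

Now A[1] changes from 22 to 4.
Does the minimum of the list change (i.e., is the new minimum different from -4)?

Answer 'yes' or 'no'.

Old min = -4
Change: A[1] 22 -> 4
Changed element was NOT the min; min changes only if 4 < -4.
New min = -4; changed? no

Answer: no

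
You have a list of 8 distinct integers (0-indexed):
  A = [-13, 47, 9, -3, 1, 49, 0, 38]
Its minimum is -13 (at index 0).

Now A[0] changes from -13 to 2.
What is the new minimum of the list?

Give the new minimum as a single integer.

Old min = -13 (at index 0)
Change: A[0] -13 -> 2
Changed element WAS the min. Need to check: is 2 still <= all others?
  Min of remaining elements: -3
  New min = min(2, -3) = -3

Answer: -3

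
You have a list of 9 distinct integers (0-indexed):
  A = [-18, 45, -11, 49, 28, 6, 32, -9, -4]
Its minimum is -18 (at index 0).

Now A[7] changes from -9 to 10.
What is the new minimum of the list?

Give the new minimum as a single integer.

Old min = -18 (at index 0)
Change: A[7] -9 -> 10
Changed element was NOT the old min.
  New min = min(old_min, new_val) = min(-18, 10) = -18

Answer: -18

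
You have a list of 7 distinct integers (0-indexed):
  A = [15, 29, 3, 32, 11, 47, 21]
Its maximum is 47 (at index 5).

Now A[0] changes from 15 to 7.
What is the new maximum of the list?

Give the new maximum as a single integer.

Answer: 47

Derivation:
Old max = 47 (at index 5)
Change: A[0] 15 -> 7
Changed element was NOT the old max.
  New max = max(old_max, new_val) = max(47, 7) = 47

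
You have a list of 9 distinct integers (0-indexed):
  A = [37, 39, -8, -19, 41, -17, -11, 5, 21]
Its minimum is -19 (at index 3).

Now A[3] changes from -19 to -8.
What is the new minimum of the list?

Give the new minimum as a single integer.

Old min = -19 (at index 3)
Change: A[3] -19 -> -8
Changed element WAS the min. Need to check: is -8 still <= all others?
  Min of remaining elements: -17
  New min = min(-8, -17) = -17

Answer: -17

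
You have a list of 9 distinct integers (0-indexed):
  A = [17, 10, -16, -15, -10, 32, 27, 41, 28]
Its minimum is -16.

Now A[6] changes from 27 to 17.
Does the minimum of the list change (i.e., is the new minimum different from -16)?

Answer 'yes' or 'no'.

Old min = -16
Change: A[6] 27 -> 17
Changed element was NOT the min; min changes only if 17 < -16.
New min = -16; changed? no

Answer: no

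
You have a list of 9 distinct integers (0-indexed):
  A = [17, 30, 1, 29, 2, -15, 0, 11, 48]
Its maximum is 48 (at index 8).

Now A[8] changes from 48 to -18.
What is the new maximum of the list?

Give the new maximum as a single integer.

Old max = 48 (at index 8)
Change: A[8] 48 -> -18
Changed element WAS the max -> may need rescan.
  Max of remaining elements: 30
  New max = max(-18, 30) = 30

Answer: 30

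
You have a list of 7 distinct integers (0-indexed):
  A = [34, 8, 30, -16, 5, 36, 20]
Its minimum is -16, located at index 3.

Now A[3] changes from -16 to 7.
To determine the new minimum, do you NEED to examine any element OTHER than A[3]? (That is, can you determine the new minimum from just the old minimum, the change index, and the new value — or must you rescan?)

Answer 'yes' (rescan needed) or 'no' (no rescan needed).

Old min = -16 at index 3
Change at index 3: -16 -> 7
Index 3 WAS the min and new value 7 > old min -16. Must rescan other elements to find the new min.
Needs rescan: yes

Answer: yes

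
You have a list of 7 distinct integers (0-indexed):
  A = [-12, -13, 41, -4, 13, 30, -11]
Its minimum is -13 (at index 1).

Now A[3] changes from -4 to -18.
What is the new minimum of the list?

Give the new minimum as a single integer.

Answer: -18

Derivation:
Old min = -13 (at index 1)
Change: A[3] -4 -> -18
Changed element was NOT the old min.
  New min = min(old_min, new_val) = min(-13, -18) = -18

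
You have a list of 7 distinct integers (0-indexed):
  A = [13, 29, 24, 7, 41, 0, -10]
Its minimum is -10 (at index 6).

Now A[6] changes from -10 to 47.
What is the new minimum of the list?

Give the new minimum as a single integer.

Old min = -10 (at index 6)
Change: A[6] -10 -> 47
Changed element WAS the min. Need to check: is 47 still <= all others?
  Min of remaining elements: 0
  New min = min(47, 0) = 0

Answer: 0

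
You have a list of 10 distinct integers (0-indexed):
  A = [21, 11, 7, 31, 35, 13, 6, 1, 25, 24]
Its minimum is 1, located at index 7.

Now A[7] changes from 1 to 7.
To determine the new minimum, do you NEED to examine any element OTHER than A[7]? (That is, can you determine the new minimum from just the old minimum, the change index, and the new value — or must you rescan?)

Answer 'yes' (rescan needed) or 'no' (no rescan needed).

Answer: yes

Derivation:
Old min = 1 at index 7
Change at index 7: 1 -> 7
Index 7 WAS the min and new value 7 > old min 1. Must rescan other elements to find the new min.
Needs rescan: yes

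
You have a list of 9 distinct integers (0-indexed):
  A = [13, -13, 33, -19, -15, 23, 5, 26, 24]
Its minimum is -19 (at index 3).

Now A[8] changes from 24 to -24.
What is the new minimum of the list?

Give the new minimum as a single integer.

Old min = -19 (at index 3)
Change: A[8] 24 -> -24
Changed element was NOT the old min.
  New min = min(old_min, new_val) = min(-19, -24) = -24

Answer: -24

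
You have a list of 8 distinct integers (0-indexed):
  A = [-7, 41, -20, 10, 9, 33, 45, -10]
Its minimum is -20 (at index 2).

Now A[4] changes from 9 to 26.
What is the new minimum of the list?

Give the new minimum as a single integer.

Old min = -20 (at index 2)
Change: A[4] 9 -> 26
Changed element was NOT the old min.
  New min = min(old_min, new_val) = min(-20, 26) = -20

Answer: -20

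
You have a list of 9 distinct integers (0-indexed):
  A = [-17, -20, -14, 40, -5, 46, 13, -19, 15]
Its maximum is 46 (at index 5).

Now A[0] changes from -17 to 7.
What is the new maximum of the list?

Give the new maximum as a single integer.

Answer: 46

Derivation:
Old max = 46 (at index 5)
Change: A[0] -17 -> 7
Changed element was NOT the old max.
  New max = max(old_max, new_val) = max(46, 7) = 46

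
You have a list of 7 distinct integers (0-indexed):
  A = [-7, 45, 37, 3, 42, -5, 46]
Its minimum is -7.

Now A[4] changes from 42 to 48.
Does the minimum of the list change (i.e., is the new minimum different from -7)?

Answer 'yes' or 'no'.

Old min = -7
Change: A[4] 42 -> 48
Changed element was NOT the min; min changes only if 48 < -7.
New min = -7; changed? no

Answer: no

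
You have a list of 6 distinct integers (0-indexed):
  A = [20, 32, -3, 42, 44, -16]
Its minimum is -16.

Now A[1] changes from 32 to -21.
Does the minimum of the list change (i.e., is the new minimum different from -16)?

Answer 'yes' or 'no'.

Answer: yes

Derivation:
Old min = -16
Change: A[1] 32 -> -21
Changed element was NOT the min; min changes only if -21 < -16.
New min = -21; changed? yes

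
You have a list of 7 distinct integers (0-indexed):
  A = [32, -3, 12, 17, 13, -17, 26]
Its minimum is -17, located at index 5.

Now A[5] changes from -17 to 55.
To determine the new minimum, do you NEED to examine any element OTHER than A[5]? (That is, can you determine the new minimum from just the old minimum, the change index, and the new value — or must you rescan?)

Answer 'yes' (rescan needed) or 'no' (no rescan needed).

Answer: yes

Derivation:
Old min = -17 at index 5
Change at index 5: -17 -> 55
Index 5 WAS the min and new value 55 > old min -17. Must rescan other elements to find the new min.
Needs rescan: yes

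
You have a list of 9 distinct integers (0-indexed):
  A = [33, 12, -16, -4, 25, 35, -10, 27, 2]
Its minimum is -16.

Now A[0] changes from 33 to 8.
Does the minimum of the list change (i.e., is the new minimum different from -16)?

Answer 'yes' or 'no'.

Answer: no

Derivation:
Old min = -16
Change: A[0] 33 -> 8
Changed element was NOT the min; min changes only if 8 < -16.
New min = -16; changed? no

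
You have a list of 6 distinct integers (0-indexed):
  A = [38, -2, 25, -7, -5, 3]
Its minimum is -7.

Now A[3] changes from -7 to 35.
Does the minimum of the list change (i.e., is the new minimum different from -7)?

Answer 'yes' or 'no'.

Old min = -7
Change: A[3] -7 -> 35
Changed element was the min; new min must be rechecked.
New min = -5; changed? yes

Answer: yes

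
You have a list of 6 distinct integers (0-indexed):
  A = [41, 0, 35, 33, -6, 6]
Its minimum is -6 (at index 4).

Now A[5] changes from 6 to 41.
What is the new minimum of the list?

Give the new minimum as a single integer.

Old min = -6 (at index 4)
Change: A[5] 6 -> 41
Changed element was NOT the old min.
  New min = min(old_min, new_val) = min(-6, 41) = -6

Answer: -6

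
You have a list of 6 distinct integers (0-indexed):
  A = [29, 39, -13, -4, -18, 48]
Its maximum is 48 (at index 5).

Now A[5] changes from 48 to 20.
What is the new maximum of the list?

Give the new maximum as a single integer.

Old max = 48 (at index 5)
Change: A[5] 48 -> 20
Changed element WAS the max -> may need rescan.
  Max of remaining elements: 39
  New max = max(20, 39) = 39

Answer: 39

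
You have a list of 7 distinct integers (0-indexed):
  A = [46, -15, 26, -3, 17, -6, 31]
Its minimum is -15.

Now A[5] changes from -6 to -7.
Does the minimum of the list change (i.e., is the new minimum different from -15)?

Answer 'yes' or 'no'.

Old min = -15
Change: A[5] -6 -> -7
Changed element was NOT the min; min changes only if -7 < -15.
New min = -15; changed? no

Answer: no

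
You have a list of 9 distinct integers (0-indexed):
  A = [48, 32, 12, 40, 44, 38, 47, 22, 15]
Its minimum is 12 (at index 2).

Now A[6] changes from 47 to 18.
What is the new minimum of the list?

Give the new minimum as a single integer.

Answer: 12

Derivation:
Old min = 12 (at index 2)
Change: A[6] 47 -> 18
Changed element was NOT the old min.
  New min = min(old_min, new_val) = min(12, 18) = 12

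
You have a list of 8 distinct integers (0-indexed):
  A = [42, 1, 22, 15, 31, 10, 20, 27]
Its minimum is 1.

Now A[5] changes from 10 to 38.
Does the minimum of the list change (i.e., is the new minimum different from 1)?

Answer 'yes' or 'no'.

Answer: no

Derivation:
Old min = 1
Change: A[5] 10 -> 38
Changed element was NOT the min; min changes only if 38 < 1.
New min = 1; changed? no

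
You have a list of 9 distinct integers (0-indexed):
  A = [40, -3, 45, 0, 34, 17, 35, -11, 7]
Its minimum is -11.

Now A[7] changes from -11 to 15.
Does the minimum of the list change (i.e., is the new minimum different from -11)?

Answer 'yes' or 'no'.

Old min = -11
Change: A[7] -11 -> 15
Changed element was the min; new min must be rechecked.
New min = -3; changed? yes

Answer: yes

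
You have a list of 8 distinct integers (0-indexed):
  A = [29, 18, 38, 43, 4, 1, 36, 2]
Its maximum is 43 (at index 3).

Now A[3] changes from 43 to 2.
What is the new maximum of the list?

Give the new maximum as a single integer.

Old max = 43 (at index 3)
Change: A[3] 43 -> 2
Changed element WAS the max -> may need rescan.
  Max of remaining elements: 38
  New max = max(2, 38) = 38

Answer: 38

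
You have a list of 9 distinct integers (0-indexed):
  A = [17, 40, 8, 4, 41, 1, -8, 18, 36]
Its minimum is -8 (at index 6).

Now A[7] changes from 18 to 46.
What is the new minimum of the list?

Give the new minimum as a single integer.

Answer: -8

Derivation:
Old min = -8 (at index 6)
Change: A[7] 18 -> 46
Changed element was NOT the old min.
  New min = min(old_min, new_val) = min(-8, 46) = -8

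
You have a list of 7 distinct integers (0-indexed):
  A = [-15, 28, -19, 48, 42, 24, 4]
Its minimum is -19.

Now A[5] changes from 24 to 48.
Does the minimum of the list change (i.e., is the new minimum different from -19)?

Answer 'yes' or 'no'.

Answer: no

Derivation:
Old min = -19
Change: A[5] 24 -> 48
Changed element was NOT the min; min changes only if 48 < -19.
New min = -19; changed? no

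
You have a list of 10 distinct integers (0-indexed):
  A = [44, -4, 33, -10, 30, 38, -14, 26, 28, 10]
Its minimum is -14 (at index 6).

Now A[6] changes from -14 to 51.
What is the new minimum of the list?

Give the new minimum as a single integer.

Answer: -10

Derivation:
Old min = -14 (at index 6)
Change: A[6] -14 -> 51
Changed element WAS the min. Need to check: is 51 still <= all others?
  Min of remaining elements: -10
  New min = min(51, -10) = -10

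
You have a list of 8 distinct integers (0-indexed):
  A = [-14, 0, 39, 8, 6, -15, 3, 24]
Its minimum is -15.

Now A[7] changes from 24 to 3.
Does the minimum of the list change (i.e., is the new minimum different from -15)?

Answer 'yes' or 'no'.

Answer: no

Derivation:
Old min = -15
Change: A[7] 24 -> 3
Changed element was NOT the min; min changes only if 3 < -15.
New min = -15; changed? no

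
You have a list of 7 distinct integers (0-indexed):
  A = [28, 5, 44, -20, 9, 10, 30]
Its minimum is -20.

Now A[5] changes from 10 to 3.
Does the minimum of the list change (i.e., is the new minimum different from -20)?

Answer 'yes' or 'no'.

Old min = -20
Change: A[5] 10 -> 3
Changed element was NOT the min; min changes only if 3 < -20.
New min = -20; changed? no

Answer: no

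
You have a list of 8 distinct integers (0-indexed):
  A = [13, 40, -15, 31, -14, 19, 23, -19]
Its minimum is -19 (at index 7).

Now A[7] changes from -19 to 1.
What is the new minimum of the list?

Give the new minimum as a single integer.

Answer: -15

Derivation:
Old min = -19 (at index 7)
Change: A[7] -19 -> 1
Changed element WAS the min. Need to check: is 1 still <= all others?
  Min of remaining elements: -15
  New min = min(1, -15) = -15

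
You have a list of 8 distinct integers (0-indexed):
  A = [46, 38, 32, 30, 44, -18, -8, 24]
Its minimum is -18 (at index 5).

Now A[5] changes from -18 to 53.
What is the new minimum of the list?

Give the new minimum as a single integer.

Old min = -18 (at index 5)
Change: A[5] -18 -> 53
Changed element WAS the min. Need to check: is 53 still <= all others?
  Min of remaining elements: -8
  New min = min(53, -8) = -8

Answer: -8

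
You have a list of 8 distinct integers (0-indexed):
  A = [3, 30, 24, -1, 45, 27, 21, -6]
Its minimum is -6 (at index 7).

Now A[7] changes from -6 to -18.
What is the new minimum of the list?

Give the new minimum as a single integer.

Answer: -18

Derivation:
Old min = -6 (at index 7)
Change: A[7] -6 -> -18
Changed element WAS the min. Need to check: is -18 still <= all others?
  Min of remaining elements: -1
  New min = min(-18, -1) = -18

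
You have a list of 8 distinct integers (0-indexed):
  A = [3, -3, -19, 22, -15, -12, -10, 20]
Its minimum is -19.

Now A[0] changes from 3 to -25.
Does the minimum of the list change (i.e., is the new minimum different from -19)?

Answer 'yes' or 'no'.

Old min = -19
Change: A[0] 3 -> -25
Changed element was NOT the min; min changes only if -25 < -19.
New min = -25; changed? yes

Answer: yes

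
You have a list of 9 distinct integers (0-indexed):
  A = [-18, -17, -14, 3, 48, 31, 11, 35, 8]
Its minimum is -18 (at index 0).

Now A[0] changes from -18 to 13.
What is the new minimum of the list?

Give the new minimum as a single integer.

Old min = -18 (at index 0)
Change: A[0] -18 -> 13
Changed element WAS the min. Need to check: is 13 still <= all others?
  Min of remaining elements: -17
  New min = min(13, -17) = -17

Answer: -17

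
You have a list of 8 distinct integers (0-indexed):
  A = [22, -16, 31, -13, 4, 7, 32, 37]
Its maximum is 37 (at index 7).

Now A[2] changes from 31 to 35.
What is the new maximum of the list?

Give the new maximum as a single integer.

Old max = 37 (at index 7)
Change: A[2] 31 -> 35
Changed element was NOT the old max.
  New max = max(old_max, new_val) = max(37, 35) = 37

Answer: 37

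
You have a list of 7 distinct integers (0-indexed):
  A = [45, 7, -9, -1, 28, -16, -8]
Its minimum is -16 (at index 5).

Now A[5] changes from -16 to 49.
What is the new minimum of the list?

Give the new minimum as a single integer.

Old min = -16 (at index 5)
Change: A[5] -16 -> 49
Changed element WAS the min. Need to check: is 49 still <= all others?
  Min of remaining elements: -9
  New min = min(49, -9) = -9

Answer: -9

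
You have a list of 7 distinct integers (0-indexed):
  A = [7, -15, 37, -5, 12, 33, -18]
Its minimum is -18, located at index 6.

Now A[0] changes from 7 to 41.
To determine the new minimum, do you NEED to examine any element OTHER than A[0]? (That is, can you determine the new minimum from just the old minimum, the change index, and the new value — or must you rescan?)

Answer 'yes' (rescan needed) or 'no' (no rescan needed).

Old min = -18 at index 6
Change at index 0: 7 -> 41
Index 0 was NOT the min. New min = min(-18, 41). No rescan of other elements needed.
Needs rescan: no

Answer: no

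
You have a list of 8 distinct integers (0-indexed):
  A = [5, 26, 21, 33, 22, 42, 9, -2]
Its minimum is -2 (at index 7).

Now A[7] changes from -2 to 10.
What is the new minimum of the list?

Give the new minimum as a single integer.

Answer: 5

Derivation:
Old min = -2 (at index 7)
Change: A[7] -2 -> 10
Changed element WAS the min. Need to check: is 10 still <= all others?
  Min of remaining elements: 5
  New min = min(10, 5) = 5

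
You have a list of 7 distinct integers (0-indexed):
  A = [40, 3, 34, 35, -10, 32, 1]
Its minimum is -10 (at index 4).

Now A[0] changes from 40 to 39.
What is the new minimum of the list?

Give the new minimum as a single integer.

Answer: -10

Derivation:
Old min = -10 (at index 4)
Change: A[0] 40 -> 39
Changed element was NOT the old min.
  New min = min(old_min, new_val) = min(-10, 39) = -10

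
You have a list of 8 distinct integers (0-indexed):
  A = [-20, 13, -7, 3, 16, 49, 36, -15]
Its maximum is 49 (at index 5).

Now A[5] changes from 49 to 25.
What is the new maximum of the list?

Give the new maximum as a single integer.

Answer: 36

Derivation:
Old max = 49 (at index 5)
Change: A[5] 49 -> 25
Changed element WAS the max -> may need rescan.
  Max of remaining elements: 36
  New max = max(25, 36) = 36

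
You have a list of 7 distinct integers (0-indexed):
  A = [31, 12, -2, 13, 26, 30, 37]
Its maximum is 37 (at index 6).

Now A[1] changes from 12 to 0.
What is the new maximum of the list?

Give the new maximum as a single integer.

Old max = 37 (at index 6)
Change: A[1] 12 -> 0
Changed element was NOT the old max.
  New max = max(old_max, new_val) = max(37, 0) = 37

Answer: 37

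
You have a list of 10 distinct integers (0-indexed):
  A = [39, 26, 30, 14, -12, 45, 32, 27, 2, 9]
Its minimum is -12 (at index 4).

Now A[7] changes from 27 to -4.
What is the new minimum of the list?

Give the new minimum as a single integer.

Old min = -12 (at index 4)
Change: A[7] 27 -> -4
Changed element was NOT the old min.
  New min = min(old_min, new_val) = min(-12, -4) = -12

Answer: -12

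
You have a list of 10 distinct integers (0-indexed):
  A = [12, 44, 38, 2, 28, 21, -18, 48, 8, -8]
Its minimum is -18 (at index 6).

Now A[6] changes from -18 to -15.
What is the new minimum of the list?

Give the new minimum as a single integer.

Old min = -18 (at index 6)
Change: A[6] -18 -> -15
Changed element WAS the min. Need to check: is -15 still <= all others?
  Min of remaining elements: -8
  New min = min(-15, -8) = -15

Answer: -15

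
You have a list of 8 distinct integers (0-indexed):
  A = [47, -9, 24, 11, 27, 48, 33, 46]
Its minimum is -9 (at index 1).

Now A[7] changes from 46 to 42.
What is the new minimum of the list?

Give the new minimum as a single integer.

Old min = -9 (at index 1)
Change: A[7] 46 -> 42
Changed element was NOT the old min.
  New min = min(old_min, new_val) = min(-9, 42) = -9

Answer: -9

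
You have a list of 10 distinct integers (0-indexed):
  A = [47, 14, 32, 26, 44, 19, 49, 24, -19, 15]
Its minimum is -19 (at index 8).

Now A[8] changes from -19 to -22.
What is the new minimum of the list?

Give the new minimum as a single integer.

Old min = -19 (at index 8)
Change: A[8] -19 -> -22
Changed element WAS the min. Need to check: is -22 still <= all others?
  Min of remaining elements: 14
  New min = min(-22, 14) = -22

Answer: -22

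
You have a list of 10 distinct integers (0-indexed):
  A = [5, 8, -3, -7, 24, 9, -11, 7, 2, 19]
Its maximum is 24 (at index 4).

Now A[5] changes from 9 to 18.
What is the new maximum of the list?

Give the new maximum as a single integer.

Old max = 24 (at index 4)
Change: A[5] 9 -> 18
Changed element was NOT the old max.
  New max = max(old_max, new_val) = max(24, 18) = 24

Answer: 24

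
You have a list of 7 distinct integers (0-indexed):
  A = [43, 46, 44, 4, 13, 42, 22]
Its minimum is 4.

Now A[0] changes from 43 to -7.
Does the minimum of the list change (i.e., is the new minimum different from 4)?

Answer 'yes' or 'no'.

Answer: yes

Derivation:
Old min = 4
Change: A[0] 43 -> -7
Changed element was NOT the min; min changes only if -7 < 4.
New min = -7; changed? yes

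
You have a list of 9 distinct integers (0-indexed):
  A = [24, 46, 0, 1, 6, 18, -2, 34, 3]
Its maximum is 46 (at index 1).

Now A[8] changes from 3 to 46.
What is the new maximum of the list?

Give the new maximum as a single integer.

Answer: 46

Derivation:
Old max = 46 (at index 1)
Change: A[8] 3 -> 46
Changed element was NOT the old max.
  New max = max(old_max, new_val) = max(46, 46) = 46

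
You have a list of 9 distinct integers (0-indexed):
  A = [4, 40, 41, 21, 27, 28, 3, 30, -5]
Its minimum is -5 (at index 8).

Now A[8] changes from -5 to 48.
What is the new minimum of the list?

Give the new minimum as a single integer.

Old min = -5 (at index 8)
Change: A[8] -5 -> 48
Changed element WAS the min. Need to check: is 48 still <= all others?
  Min of remaining elements: 3
  New min = min(48, 3) = 3

Answer: 3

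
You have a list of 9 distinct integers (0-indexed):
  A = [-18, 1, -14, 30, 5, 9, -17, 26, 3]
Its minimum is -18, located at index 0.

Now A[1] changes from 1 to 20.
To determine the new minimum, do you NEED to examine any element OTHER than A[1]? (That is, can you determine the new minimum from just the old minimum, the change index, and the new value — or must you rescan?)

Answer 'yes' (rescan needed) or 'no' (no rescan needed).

Old min = -18 at index 0
Change at index 1: 1 -> 20
Index 1 was NOT the min. New min = min(-18, 20). No rescan of other elements needed.
Needs rescan: no

Answer: no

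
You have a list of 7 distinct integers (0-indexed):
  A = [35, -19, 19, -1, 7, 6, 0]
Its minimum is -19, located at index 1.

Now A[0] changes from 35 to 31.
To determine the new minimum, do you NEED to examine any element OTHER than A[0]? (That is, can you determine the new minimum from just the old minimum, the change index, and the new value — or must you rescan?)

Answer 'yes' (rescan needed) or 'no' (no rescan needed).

Answer: no

Derivation:
Old min = -19 at index 1
Change at index 0: 35 -> 31
Index 0 was NOT the min. New min = min(-19, 31). No rescan of other elements needed.
Needs rescan: no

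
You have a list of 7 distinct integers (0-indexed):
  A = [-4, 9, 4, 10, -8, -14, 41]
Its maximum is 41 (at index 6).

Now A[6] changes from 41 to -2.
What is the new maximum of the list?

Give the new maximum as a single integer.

Answer: 10

Derivation:
Old max = 41 (at index 6)
Change: A[6] 41 -> -2
Changed element WAS the max -> may need rescan.
  Max of remaining elements: 10
  New max = max(-2, 10) = 10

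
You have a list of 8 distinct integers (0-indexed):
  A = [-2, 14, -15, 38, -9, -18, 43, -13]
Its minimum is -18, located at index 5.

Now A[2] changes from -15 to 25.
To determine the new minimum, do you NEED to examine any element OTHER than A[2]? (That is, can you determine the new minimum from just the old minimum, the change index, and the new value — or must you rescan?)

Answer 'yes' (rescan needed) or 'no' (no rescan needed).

Answer: no

Derivation:
Old min = -18 at index 5
Change at index 2: -15 -> 25
Index 2 was NOT the min. New min = min(-18, 25). No rescan of other elements needed.
Needs rescan: no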